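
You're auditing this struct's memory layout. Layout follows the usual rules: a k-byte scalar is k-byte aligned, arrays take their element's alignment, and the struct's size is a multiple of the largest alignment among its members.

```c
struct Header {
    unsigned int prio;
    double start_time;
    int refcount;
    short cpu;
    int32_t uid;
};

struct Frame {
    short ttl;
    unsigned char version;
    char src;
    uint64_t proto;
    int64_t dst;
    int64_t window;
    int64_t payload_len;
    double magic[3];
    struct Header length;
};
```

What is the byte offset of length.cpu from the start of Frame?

84

Header: @0: prio [4B, align 4] → 4; +4 pad (align 8); @8: start_time [8B, align 8] → 16; @16: refcount [4B, align 4] → 20; @20: cpu [2B, align 2] → 22; +2 pad (align 4); @24: uid [4B, align 4] → 28; +4 tail pad (align 8); size 32, align 8
@0: ttl [2B, align 2] → 2
@2: version [1B, align 1] → 3
@3: src [1B, align 1] → 4
+4 pad (align 8)
@8: proto [8B, align 8] → 16
@16: dst [8B, align 8] → 24
@24: window [8B, align 8] → 32
@32: payload_len [8B, align 8] → 40
@40: magic [24B, align 8] → 64
@64: length [32B, align 8] → 96
within Header: cpu at 20
64 + 20 = 84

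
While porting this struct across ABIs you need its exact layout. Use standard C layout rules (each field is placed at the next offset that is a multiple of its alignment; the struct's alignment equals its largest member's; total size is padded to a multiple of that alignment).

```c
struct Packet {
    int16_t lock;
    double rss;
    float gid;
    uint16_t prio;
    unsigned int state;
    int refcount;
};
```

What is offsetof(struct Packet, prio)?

20

0..2  lock  (2B, 2-aligned)
2..8  -- padding (6B)
8..16  rss  (8B, 8-aligned)
16..20  gid  (4B, 4-aligned)
20..22  prio  (2B, 2-aligned)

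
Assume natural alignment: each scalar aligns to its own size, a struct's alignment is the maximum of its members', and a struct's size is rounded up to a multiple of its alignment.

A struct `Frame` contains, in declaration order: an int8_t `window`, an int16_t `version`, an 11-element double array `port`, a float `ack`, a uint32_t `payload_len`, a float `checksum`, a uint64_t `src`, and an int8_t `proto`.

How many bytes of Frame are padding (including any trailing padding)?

16

@0: window [1B, align 1] → 1
+1 pad (align 2)
@2: version [2B, align 2] → 4
+4 pad (align 8)
@8: port [88B, align 8] → 96
@96: ack [4B, align 4] → 100
@100: payload_len [4B, align 4] → 104
@104: checksum [4B, align 4] → 108
+4 pad (align 8)
@112: src [8B, align 8] → 120
@120: proto [1B, align 1] → 121
+7 tail pad (align 8)
size 128, align 8
data bytes 112, size 128 → padding 16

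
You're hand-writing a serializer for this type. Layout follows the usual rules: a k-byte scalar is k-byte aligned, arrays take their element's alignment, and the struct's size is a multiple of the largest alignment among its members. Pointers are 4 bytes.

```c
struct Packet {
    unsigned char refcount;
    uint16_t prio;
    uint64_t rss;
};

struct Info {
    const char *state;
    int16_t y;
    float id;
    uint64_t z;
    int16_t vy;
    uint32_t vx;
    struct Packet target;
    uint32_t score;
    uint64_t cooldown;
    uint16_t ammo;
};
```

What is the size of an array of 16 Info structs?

Packet: @0: refcount [1B, align 1] → 1; +1 pad (align 2); @2: prio [2B, align 2] → 4; +4 pad (align 8); @8: rss [8B, align 8] → 16; size 16, align 8
@0: state [4B, align 4] → 4
@4: y [2B, align 2] → 6
+2 pad (align 4)
@8: id [4B, align 4] → 12
+4 pad (align 8)
@16: z [8B, align 8] → 24
@24: vy [2B, align 2] → 26
+2 pad (align 4)
@28: vx [4B, align 4] → 32
@32: target [16B, align 8] → 48
@48: score [4B, align 4] → 52
+4 pad (align 8)
@56: cooldown [8B, align 8] → 64
@64: ammo [2B, align 2] → 66
+6 tail pad (align 8)
size 72, align 8
array of 16: 16 × 72 = 1152

1152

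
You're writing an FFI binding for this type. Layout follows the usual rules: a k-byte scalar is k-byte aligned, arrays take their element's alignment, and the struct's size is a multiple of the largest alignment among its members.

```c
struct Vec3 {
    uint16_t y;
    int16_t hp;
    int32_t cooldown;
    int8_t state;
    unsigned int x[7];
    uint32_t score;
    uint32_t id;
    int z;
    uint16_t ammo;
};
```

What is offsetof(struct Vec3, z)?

@0: y [2B, align 2] → 2
@2: hp [2B, align 2] → 4
@4: cooldown [4B, align 4] → 8
@8: state [1B, align 1] → 9
+3 pad (align 4)
@12: x [28B, align 4] → 40
@40: score [4B, align 4] → 44
@44: id [4B, align 4] → 48
@48: z [4B, align 4] → 52

48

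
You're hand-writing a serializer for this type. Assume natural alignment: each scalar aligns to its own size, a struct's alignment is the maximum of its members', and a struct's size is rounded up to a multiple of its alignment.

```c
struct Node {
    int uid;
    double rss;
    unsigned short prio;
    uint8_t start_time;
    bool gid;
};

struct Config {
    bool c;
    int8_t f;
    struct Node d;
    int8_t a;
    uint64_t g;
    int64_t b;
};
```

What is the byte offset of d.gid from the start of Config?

Node: uid at 0 (size 4, align 4) → ends 4; pad 4 to align 8 for rss; rss at 8 (size 8, align 8) → ends 16; prio at 16 (size 2, align 2) → ends 18; start_time at 18 (size 1, align 1) → ends 19; gid at 19 (size 1, align 1) → ends 20; tail pad 4 to reach multiple of 8; total 24 bytes, alignment 8
c at 0 (size 1, align 1) → ends 1
f at 1 (size 1, align 1) → ends 2
pad 6 to align 8 for d
d at 8 (size 24, align 8) → ends 32
within Node: gid at 19
8 + 19 = 27

27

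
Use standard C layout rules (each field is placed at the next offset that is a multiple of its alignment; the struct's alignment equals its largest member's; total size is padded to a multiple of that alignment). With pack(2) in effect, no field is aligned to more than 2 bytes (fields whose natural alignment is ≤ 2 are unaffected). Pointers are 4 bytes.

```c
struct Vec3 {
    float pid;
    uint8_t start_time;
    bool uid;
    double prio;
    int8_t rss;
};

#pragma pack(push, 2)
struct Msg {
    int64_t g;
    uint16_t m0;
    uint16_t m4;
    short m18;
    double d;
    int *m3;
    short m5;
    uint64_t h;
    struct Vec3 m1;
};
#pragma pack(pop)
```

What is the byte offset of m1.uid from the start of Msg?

Vec3: 0..4  pid  (4B, 4-aligned); 4..5  start_time  (1B, 1-aligned); 5..6  uid  (1B, 1-aligned); 6..8  -- padding (2B); 8..16  prio  (8B, 8-aligned); 16..17  rss  (1B, 1-aligned); 17..24  -- tail padding (7B); sizeof = 24, alignof = 8
0..8  g  (8B, 2-aligned)
8..10  m0  (2B, 2-aligned)
10..12  m4  (2B, 2-aligned)
12..14  m18  (2B, 2-aligned)
14..22  d  (8B, 2-aligned)
22..26  m3  (4B, 2-aligned)
26..28  m5  (2B, 2-aligned)
28..36  h  (8B, 2-aligned)
36..60  m1  (24B, 2-aligned)
within Vec3: uid at 5
36 + 5 = 41

41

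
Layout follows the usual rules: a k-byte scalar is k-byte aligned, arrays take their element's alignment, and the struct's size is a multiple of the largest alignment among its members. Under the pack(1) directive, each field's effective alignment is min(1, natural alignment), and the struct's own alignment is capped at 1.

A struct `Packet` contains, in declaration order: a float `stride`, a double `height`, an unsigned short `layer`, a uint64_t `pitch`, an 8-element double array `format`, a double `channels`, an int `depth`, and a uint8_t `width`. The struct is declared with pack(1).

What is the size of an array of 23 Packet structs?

2277

stride at 0 (size 4, align 1) → ends 4
height at 4 (size 8, align 1) → ends 12
layer at 12 (size 2, align 1) → ends 14
pitch at 14 (size 8, align 1) → ends 22
format at 22 (size 64, align 1) → ends 86
channels at 86 (size 8, align 1) → ends 94
depth at 94 (size 4, align 1) → ends 98
width at 98 (size 1, align 1) → ends 99
total 99 bytes, alignment 1
array of 23: 23 × 99 = 2277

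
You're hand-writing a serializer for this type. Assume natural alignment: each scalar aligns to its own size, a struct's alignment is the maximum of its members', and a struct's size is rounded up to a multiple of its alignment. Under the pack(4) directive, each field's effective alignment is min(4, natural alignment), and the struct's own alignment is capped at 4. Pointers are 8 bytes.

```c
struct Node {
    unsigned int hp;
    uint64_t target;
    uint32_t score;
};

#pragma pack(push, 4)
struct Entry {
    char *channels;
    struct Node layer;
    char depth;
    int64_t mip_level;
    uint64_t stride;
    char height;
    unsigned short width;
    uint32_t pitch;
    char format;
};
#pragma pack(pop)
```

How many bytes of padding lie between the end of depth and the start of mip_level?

3

Node: hp at 0 (size 4, align 4) → ends 4; pad 4 to align 8 for target; target at 8 (size 8, align 8) → ends 16; score at 16 (size 4, align 4) → ends 20; tail pad 4 to reach multiple of 8; total 24 bytes, alignment 8
channels at 0 (size 8, align 4) → ends 8
layer at 8 (size 24, align 4) → ends 32
depth at 32 (size 1, align 1) → ends 33
pad 3 to align 4 for mip_level
mip_level at 36 (size 8, align 4) → ends 44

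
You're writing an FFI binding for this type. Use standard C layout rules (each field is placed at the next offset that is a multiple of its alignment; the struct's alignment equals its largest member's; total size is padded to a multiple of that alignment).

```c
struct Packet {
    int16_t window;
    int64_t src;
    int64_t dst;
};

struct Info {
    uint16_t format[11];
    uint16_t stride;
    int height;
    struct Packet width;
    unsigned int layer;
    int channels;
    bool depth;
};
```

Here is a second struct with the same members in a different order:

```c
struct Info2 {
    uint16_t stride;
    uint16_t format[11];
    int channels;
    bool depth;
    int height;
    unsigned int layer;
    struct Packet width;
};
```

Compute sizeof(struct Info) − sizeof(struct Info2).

Packet: 0..2  window  (2B, 2-aligned); 2..8  -- padding (6B); 8..16  src  (8B, 8-aligned); 16..24  dst  (8B, 8-aligned); sizeof = 24, alignof = 8
0..22  format  (22B, 2-aligned)
22..24  stride  (2B, 2-aligned)
24..28  height  (4B, 4-aligned)
28..32  -- padding (4B)
32..56  width  (24B, 8-aligned)
56..60  layer  (4B, 4-aligned)
60..64  channels  (4B, 4-aligned)
64..65  depth  (1B, 1-aligned)
65..72  -- tail padding (7B)
sizeof = 72, alignof = 8
— Info2 —
0..2  stride  (2B, 2-aligned)
2..24  format  (22B, 2-aligned)
24..28  channels  (4B, 4-aligned)
28..29  depth  (1B, 1-aligned)
29..32  -- padding (3B)
32..36  height  (4B, 4-aligned)
36..40  layer  (4B, 4-aligned)
40..64  width  (24B, 8-aligned)
sizeof = 64, alignof = 8
72 − 64 = 8

8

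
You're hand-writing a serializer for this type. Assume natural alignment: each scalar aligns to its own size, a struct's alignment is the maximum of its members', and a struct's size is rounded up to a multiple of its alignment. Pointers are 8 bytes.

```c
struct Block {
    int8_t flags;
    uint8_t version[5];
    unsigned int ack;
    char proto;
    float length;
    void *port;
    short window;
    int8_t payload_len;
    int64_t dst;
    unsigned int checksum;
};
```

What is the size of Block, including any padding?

56

flags at 0 (size 1, align 1) → ends 1
version at 1 (size 5, align 1) → ends 6
pad 2 to align 4 for ack
ack at 8 (size 4, align 4) → ends 12
proto at 12 (size 1, align 1) → ends 13
pad 3 to align 4 for length
length at 16 (size 4, align 4) → ends 20
pad 4 to align 8 for port
port at 24 (size 8, align 8) → ends 32
window at 32 (size 2, align 2) → ends 34
payload_len at 34 (size 1, align 1) → ends 35
pad 5 to align 8 for dst
dst at 40 (size 8, align 8) → ends 48
checksum at 48 (size 4, align 4) → ends 52
tail pad 4 to reach multiple of 8
total 56 bytes, alignment 8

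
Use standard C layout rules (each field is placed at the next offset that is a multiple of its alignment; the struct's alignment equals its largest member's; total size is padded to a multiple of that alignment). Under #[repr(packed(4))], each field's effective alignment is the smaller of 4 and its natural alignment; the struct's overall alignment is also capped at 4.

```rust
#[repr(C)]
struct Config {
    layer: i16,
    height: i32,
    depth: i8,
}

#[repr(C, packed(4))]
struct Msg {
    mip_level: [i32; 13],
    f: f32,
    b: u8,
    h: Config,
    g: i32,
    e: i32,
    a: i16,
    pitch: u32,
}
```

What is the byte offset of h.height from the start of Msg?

64

Config: 0..2  layer  (2B, 2-aligned); 2..4  -- padding (2B); 4..8  height  (4B, 4-aligned); 8..9  depth  (1B, 1-aligned); 9..12  -- tail padding (3B); sizeof = 12, alignof = 4
0..52  mip_level  (52B, 4-aligned)
52..56  f  (4B, 4-aligned)
56..57  b  (1B, 1-aligned)
57..60  -- padding (3B)
60..72  h  (12B, 4-aligned)
within Config: height at 4
60 + 4 = 64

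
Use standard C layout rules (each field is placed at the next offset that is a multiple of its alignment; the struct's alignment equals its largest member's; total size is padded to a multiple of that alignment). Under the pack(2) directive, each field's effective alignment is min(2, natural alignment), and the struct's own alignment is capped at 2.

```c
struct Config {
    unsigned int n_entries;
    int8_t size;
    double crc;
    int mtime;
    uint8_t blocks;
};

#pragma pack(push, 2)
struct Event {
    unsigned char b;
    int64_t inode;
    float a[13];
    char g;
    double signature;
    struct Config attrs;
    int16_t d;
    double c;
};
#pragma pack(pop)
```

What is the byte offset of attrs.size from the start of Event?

Config: 0..4  n_entries  (4B, 4-aligned); 4..5  size  (1B, 1-aligned); 5..8  -- padding (3B); 8..16  crc  (8B, 8-aligned); 16..20  mtime  (4B, 4-aligned); 20..21  blocks  (1B, 1-aligned); 21..24  -- tail padding (3B); sizeof = 24, alignof = 8
0..1  b  (1B, 1-aligned)
1..2  -- padding (1B)
2..10  inode  (8B, 2-aligned)
10..62  a  (52B, 2-aligned)
62..63  g  (1B, 1-aligned)
63..64  -- padding (1B)
64..72  signature  (8B, 2-aligned)
72..96  attrs  (24B, 2-aligned)
within Config: size at 4
72 + 4 = 76

76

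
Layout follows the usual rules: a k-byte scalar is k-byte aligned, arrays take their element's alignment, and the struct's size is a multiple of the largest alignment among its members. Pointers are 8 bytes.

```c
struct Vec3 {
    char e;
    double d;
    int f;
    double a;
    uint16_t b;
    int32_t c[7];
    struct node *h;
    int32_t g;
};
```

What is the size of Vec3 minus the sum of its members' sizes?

@0: e [1B, align 1] → 1
+7 pad (align 8)
@8: d [8B, align 8] → 16
@16: f [4B, align 4] → 20
+4 pad (align 8)
@24: a [8B, align 8] → 32
@32: b [2B, align 2] → 34
+2 pad (align 4)
@36: c [28B, align 4] → 64
@64: h [8B, align 8] → 72
@72: g [4B, align 4] → 76
+4 tail pad (align 8)
size 80, align 8
data bytes 63, size 80 → padding 17

17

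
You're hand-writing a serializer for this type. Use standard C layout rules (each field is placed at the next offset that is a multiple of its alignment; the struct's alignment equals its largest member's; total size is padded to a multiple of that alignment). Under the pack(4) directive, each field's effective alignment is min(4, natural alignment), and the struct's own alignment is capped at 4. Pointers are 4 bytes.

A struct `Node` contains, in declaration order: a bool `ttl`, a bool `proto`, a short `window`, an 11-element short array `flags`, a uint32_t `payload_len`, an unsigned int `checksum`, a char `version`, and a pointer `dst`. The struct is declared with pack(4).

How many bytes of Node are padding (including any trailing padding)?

5

ttl at 0 (size 1, align 1) → ends 1
proto at 1 (size 1, align 1) → ends 2
window at 2 (size 2, align 2) → ends 4
flags at 4 (size 22, align 2) → ends 26
pad 2 to align 4 for payload_len
payload_len at 28 (size 4, align 4) → ends 32
checksum at 32 (size 4, align 4) → ends 36
version at 36 (size 1, align 1) → ends 37
pad 3 to align 4 for dst
dst at 40 (size 4, align 4) → ends 44
total 44 bytes, alignment 4
data bytes 39, size 44 → padding 5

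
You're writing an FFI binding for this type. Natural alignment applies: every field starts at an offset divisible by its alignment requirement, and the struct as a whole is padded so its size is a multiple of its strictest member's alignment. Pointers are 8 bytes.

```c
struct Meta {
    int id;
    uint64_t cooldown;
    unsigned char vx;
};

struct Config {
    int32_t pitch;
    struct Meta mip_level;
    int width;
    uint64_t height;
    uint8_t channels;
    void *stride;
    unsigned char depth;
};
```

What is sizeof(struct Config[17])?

1224

Meta: id at 0 (size 4, align 4) → ends 4; pad 4 to align 8 for cooldown; cooldown at 8 (size 8, align 8) → ends 16; vx at 16 (size 1, align 1) → ends 17; tail pad 7 to reach multiple of 8; total 24 bytes, alignment 8
pitch at 0 (size 4, align 4) → ends 4
pad 4 to align 8 for mip_level
mip_level at 8 (size 24, align 8) → ends 32
width at 32 (size 4, align 4) → ends 36
pad 4 to align 8 for height
height at 40 (size 8, align 8) → ends 48
channels at 48 (size 1, align 1) → ends 49
pad 7 to align 8 for stride
stride at 56 (size 8, align 8) → ends 64
depth at 64 (size 1, align 1) → ends 65
tail pad 7 to reach multiple of 8
total 72 bytes, alignment 8
array of 17: 17 × 72 = 1224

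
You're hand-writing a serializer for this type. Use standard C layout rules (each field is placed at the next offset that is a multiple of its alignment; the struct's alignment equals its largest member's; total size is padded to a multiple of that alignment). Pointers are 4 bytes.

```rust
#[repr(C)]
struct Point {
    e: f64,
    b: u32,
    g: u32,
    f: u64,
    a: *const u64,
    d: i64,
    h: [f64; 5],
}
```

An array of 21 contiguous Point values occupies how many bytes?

0..8  e  (8B, 8-aligned)
8..12  b  (4B, 4-aligned)
12..16  g  (4B, 4-aligned)
16..24  f  (8B, 8-aligned)
24..28  a  (4B, 4-aligned)
28..32  -- padding (4B)
32..40  d  (8B, 8-aligned)
40..80  h  (40B, 8-aligned)
sizeof = 80, alignof = 8
array of 21: 21 × 80 = 1680

1680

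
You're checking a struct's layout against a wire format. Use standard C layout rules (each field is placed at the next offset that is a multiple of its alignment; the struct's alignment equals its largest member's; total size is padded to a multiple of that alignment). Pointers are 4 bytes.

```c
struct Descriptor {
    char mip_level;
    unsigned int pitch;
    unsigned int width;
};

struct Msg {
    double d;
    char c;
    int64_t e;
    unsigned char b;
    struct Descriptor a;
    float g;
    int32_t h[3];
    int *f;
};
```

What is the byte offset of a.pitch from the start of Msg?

Descriptor: mip_level at 0 (size 1, align 1) → ends 1; pad 3 to align 4 for pitch; pitch at 4 (size 4, align 4) → ends 8; width at 8 (size 4, align 4) → ends 12; total 12 bytes, alignment 4
d at 0 (size 8, align 8) → ends 8
c at 8 (size 1, align 1) → ends 9
pad 7 to align 8 for e
e at 16 (size 8, align 8) → ends 24
b at 24 (size 1, align 1) → ends 25
pad 3 to align 4 for a
a at 28 (size 12, align 4) → ends 40
within Descriptor: pitch at 4
28 + 4 = 32

32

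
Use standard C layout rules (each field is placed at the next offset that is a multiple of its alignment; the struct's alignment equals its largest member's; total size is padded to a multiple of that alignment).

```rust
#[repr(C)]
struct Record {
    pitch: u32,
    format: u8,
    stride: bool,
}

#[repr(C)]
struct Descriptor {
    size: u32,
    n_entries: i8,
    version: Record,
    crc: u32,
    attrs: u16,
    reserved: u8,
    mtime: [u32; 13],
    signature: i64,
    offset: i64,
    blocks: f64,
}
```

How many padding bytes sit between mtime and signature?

4

Record: @0: pitch [4B, align 4] → 4; @4: format [1B, align 1] → 5; @5: stride [1B, align 1] → 6; +2 tail pad (align 4); size 8, align 4
@0: size [4B, align 4] → 4
@4: n_entries [1B, align 1] → 5
+3 pad (align 4)
@8: version [8B, align 4] → 16
@16: crc [4B, align 4] → 20
@20: attrs [2B, align 2] → 22
@22: reserved [1B, align 1] → 23
+1 pad (align 4)
@24: mtime [52B, align 4] → 76
+4 pad (align 8)
@80: signature [8B, align 8] → 88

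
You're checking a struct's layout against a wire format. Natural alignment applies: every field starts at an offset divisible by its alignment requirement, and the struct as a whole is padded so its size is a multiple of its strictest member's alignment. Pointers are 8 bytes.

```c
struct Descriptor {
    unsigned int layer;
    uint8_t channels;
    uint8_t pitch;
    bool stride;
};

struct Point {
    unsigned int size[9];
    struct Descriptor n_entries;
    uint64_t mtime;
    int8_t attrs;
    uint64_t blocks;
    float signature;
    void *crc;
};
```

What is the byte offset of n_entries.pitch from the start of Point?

41

Descriptor: @0: layer [4B, align 4] → 4; @4: channels [1B, align 1] → 5; @5: pitch [1B, align 1] → 6; @6: stride [1B, align 1] → 7; +1 tail pad (align 4); size 8, align 4
@0: size [36B, align 4] → 36
@36: n_entries [8B, align 4] → 44
within Descriptor: pitch at 5
36 + 5 = 41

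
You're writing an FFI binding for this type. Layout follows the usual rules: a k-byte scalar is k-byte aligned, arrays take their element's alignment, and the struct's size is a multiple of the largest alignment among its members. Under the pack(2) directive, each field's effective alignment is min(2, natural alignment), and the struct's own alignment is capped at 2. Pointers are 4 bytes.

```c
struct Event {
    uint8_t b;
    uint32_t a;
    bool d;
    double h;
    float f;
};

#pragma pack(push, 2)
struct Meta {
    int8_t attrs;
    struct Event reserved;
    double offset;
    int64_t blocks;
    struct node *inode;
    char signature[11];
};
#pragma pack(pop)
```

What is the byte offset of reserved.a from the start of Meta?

Event: 0..1  b  (1B, 1-aligned); 1..4  -- padding (3B); 4..8  a  (4B, 4-aligned); 8..9  d  (1B, 1-aligned); 9..16  -- padding (7B); 16..24  h  (8B, 8-aligned); 24..28  f  (4B, 4-aligned); 28..32  -- tail padding (4B); sizeof = 32, alignof = 8
0..1  attrs  (1B, 1-aligned)
1..2  -- padding (1B)
2..34  reserved  (32B, 2-aligned)
within Event: a at 4
2 + 4 = 6

6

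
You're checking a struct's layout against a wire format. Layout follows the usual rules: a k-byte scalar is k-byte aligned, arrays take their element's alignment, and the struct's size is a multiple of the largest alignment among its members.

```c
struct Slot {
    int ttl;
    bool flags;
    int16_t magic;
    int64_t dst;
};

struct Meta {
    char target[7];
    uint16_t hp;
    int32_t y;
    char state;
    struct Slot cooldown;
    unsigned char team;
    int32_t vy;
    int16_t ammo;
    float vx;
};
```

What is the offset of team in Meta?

Slot: ttl at 0 (size 4, align 4) → ends 4; flags at 4 (size 1, align 1) → ends 5; pad 1 to align 2 for magic; magic at 6 (size 2, align 2) → ends 8; dst at 8 (size 8, align 8) → ends 16; total 16 bytes, alignment 8
target at 0 (size 7, align 1) → ends 7
pad 1 to align 2 for hp
hp at 8 (size 2, align 2) → ends 10
pad 2 to align 4 for y
y at 12 (size 4, align 4) → ends 16
state at 16 (size 1, align 1) → ends 17
pad 7 to align 8 for cooldown
cooldown at 24 (size 16, align 8) → ends 40
team at 40 (size 1, align 1) → ends 41

40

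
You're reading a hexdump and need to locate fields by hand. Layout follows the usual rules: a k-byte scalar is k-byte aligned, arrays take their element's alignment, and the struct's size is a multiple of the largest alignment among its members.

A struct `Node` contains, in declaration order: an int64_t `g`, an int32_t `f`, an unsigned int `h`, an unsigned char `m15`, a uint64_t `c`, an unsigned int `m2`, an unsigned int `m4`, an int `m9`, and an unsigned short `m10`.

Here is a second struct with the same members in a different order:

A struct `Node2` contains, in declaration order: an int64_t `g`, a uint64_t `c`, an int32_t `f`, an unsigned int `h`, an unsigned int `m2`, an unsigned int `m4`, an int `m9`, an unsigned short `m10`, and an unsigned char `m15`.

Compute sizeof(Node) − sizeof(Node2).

8

g at 0 (size 8, align 8) → ends 8
f at 8 (size 4, align 4) → ends 12
h at 12 (size 4, align 4) → ends 16
m15 at 16 (size 1, align 1) → ends 17
pad 7 to align 8 for c
c at 24 (size 8, align 8) → ends 32
m2 at 32 (size 4, align 4) → ends 36
m4 at 36 (size 4, align 4) → ends 40
m9 at 40 (size 4, align 4) → ends 44
m10 at 44 (size 2, align 2) → ends 46
tail pad 2 to reach multiple of 8
total 48 bytes, alignment 8
— Node2 —
g at 0 (size 8, align 8) → ends 8
c at 8 (size 8, align 8) → ends 16
f at 16 (size 4, align 4) → ends 20
h at 20 (size 4, align 4) → ends 24
m2 at 24 (size 4, align 4) → ends 28
m4 at 28 (size 4, align 4) → ends 32
m9 at 32 (size 4, align 4) → ends 36
m10 at 36 (size 2, align 2) → ends 38
m15 at 38 (size 1, align 1) → ends 39
tail pad 1 to reach multiple of 8
total 40 bytes, alignment 8
48 − 40 = 8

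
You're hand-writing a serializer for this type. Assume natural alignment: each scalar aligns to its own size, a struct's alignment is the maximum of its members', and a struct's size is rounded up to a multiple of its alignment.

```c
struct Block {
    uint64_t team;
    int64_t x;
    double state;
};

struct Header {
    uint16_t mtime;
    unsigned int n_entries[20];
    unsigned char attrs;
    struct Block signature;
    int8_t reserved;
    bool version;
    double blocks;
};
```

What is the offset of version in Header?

113

Block: team at 0 (size 8, align 8) → ends 8; x at 8 (size 8, align 8) → ends 16; state at 16 (size 8, align 8) → ends 24; total 24 bytes, alignment 8
mtime at 0 (size 2, align 2) → ends 2
pad 2 to align 4 for n_entries
n_entries at 4 (size 80, align 4) → ends 84
attrs at 84 (size 1, align 1) → ends 85
pad 3 to align 8 for signature
signature at 88 (size 24, align 8) → ends 112
reserved at 112 (size 1, align 1) → ends 113
version at 113 (size 1, align 1) → ends 114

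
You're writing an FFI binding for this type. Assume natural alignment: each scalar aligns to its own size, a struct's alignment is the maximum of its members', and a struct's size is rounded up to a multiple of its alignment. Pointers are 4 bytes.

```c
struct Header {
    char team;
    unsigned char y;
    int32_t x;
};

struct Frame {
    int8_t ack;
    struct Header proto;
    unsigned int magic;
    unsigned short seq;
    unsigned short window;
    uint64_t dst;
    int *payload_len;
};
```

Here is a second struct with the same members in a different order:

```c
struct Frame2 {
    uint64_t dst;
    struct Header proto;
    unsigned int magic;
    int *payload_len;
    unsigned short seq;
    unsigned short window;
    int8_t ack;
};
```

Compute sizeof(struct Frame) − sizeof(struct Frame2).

8

Header: team at 0 (size 1, align 1) → ends 1; y at 1 (size 1, align 1) → ends 2; pad 2 to align 4 for x; x at 4 (size 4, align 4) → ends 8; total 8 bytes, alignment 4
ack at 0 (size 1, align 1) → ends 1
pad 3 to align 4 for proto
proto at 4 (size 8, align 4) → ends 12
magic at 12 (size 4, align 4) → ends 16
seq at 16 (size 2, align 2) → ends 18
window at 18 (size 2, align 2) → ends 20
pad 4 to align 8 for dst
dst at 24 (size 8, align 8) → ends 32
payload_len at 32 (size 4, align 4) → ends 36
tail pad 4 to reach multiple of 8
total 40 bytes, alignment 8
— Frame2 —
dst at 0 (size 8, align 8) → ends 8
proto at 8 (size 8, align 4) → ends 16
magic at 16 (size 4, align 4) → ends 20
payload_len at 20 (size 4, align 4) → ends 24
seq at 24 (size 2, align 2) → ends 26
window at 26 (size 2, align 2) → ends 28
ack at 28 (size 1, align 1) → ends 29
tail pad 3 to reach multiple of 8
total 32 bytes, alignment 8
40 − 32 = 8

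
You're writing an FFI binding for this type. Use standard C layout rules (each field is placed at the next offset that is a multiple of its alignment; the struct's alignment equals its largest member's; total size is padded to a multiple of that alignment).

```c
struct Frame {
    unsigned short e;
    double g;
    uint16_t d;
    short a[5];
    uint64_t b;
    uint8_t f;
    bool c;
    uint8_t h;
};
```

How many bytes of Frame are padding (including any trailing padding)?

@0: e [2B, align 2] → 2
+6 pad (align 8)
@8: g [8B, align 8] → 16
@16: d [2B, align 2] → 18
@18: a [10B, align 2] → 28
+4 pad (align 8)
@32: b [8B, align 8] → 40
@40: f [1B, align 1] → 41
@41: c [1B, align 1] → 42
@42: h [1B, align 1] → 43
+5 tail pad (align 8)
size 48, align 8
data bytes 33, size 48 → padding 15

15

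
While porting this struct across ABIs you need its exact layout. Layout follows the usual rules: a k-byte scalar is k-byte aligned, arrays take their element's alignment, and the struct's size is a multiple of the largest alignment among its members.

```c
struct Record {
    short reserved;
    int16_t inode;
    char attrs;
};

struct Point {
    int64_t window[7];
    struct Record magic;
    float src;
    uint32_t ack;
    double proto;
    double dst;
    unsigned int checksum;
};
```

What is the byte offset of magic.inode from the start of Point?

58

Record: 0..2  reserved  (2B, 2-aligned); 2..4  inode  (2B, 2-aligned); 4..5  attrs  (1B, 1-aligned); 5..6  -- tail padding (1B); sizeof = 6, alignof = 2
0..56  window  (56B, 8-aligned)
56..62  magic  (6B, 2-aligned)
within Record: inode at 2
56 + 2 = 58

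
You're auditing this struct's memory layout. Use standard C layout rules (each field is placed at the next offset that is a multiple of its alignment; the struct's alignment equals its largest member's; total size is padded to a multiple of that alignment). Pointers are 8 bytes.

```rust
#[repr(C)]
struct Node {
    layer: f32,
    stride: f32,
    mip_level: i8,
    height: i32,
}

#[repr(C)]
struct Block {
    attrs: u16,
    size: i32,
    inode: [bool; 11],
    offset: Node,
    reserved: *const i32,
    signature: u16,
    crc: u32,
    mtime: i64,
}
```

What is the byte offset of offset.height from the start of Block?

32

Node: 0..4  layer  (4B, 4-aligned); 4..8  stride  (4B, 4-aligned); 8..9  mip_level  (1B, 1-aligned); 9..12  -- padding (3B); 12..16  height  (4B, 4-aligned); sizeof = 16, alignof = 4
0..2  attrs  (2B, 2-aligned)
2..4  -- padding (2B)
4..8  size  (4B, 4-aligned)
8..19  inode  (11B, 1-aligned)
19..20  -- padding (1B)
20..36  offset  (16B, 4-aligned)
within Node: height at 12
20 + 12 = 32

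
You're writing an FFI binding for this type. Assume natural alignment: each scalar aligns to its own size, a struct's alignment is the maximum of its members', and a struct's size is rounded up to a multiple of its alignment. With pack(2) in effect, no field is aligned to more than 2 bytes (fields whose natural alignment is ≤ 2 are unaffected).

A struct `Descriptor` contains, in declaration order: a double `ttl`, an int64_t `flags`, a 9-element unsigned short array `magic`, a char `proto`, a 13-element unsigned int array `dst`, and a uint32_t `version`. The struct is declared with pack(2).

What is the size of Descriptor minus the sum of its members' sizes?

@0: ttl [8B, align 2] → 8
@8: flags [8B, align 2] → 16
@16: magic [18B, align 2] → 34
@34: proto [1B, align 1] → 35
+1 pad (align 2)
@36: dst [52B, align 2] → 88
@88: version [4B, align 2] → 92
size 92, align 2
data bytes 91, size 92 → padding 1

1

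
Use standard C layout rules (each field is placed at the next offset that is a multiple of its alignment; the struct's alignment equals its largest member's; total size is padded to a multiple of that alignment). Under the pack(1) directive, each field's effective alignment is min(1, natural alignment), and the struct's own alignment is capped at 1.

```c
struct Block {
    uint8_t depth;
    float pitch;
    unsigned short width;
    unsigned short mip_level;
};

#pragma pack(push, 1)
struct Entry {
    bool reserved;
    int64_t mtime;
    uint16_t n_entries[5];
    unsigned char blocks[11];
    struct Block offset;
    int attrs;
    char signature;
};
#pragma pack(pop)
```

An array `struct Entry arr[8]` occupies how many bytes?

376

Block: @0: depth [1B, align 1] → 1; +3 pad (align 4); @4: pitch [4B, align 4] → 8; @8: width [2B, align 2] → 10; @10: mip_level [2B, align 2] → 12; size 12, align 4
@0: reserved [1B, align 1] → 1
@1: mtime [8B, align 1] → 9
@9: n_entries [10B, align 1] → 19
@19: blocks [11B, align 1] → 30
@30: offset [12B, align 1] → 42
@42: attrs [4B, align 1] → 46
@46: signature [1B, align 1] → 47
size 47, align 1
array of 8: 8 × 47 = 376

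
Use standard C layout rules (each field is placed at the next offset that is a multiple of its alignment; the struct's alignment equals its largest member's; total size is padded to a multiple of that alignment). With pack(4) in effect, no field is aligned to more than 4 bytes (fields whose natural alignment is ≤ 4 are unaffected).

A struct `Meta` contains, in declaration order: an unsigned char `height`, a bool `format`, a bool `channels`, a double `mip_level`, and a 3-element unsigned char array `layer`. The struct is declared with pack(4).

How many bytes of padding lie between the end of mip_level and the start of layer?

0

0..1  height  (1B, 1-aligned)
1..2  format  (1B, 1-aligned)
2..3  channels  (1B, 1-aligned)
3..4  -- padding (1B)
4..12  mip_level  (8B, 4-aligned)
12..15  layer  (3B, 1-aligned)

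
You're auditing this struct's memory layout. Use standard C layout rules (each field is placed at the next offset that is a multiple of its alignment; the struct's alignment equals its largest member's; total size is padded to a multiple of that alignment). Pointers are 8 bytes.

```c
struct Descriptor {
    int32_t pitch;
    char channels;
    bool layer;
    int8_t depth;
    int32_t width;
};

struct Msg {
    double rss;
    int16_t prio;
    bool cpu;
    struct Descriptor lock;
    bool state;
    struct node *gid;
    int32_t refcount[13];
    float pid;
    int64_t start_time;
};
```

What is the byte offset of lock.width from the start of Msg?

20

Descriptor: pitch at 0 (size 4, align 4) → ends 4; channels at 4 (size 1, align 1) → ends 5; layer at 5 (size 1, align 1) → ends 6; depth at 6 (size 1, align 1) → ends 7; pad 1 to align 4 for width; width at 8 (size 4, align 4) → ends 12; total 12 bytes, alignment 4
rss at 0 (size 8, align 8) → ends 8
prio at 8 (size 2, align 2) → ends 10
cpu at 10 (size 1, align 1) → ends 11
pad 1 to align 4 for lock
lock at 12 (size 12, align 4) → ends 24
within Descriptor: width at 8
12 + 8 = 20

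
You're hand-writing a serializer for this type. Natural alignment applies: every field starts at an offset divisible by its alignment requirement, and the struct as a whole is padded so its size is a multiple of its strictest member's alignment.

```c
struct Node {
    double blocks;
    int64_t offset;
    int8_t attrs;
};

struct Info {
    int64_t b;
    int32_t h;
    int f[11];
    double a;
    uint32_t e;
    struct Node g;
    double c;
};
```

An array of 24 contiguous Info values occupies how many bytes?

2496

Node: 0..8  blocks  (8B, 8-aligned); 8..16  offset  (8B, 8-aligned); 16..17  attrs  (1B, 1-aligned); 17..24  -- tail padding (7B); sizeof = 24, alignof = 8
0..8  b  (8B, 8-aligned)
8..12  h  (4B, 4-aligned)
12..56  f  (44B, 4-aligned)
56..64  a  (8B, 8-aligned)
64..68  e  (4B, 4-aligned)
68..72  -- padding (4B)
72..96  g  (24B, 8-aligned)
96..104  c  (8B, 8-aligned)
sizeof = 104, alignof = 8
array of 24: 24 × 104 = 2496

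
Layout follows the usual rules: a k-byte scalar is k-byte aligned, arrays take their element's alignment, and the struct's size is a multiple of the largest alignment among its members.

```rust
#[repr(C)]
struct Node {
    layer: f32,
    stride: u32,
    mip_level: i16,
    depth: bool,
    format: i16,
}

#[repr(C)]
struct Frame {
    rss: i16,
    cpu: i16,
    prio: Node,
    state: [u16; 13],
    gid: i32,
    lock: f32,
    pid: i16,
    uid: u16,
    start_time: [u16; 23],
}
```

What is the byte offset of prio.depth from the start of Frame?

Node: 0..4  layer  (4B, 4-aligned); 4..8  stride  (4B, 4-aligned); 8..10  mip_level  (2B, 2-aligned); 10..11  depth  (1B, 1-aligned); 11..12  -- padding (1B); 12..14  format  (2B, 2-aligned); 14..16  -- tail padding (2B); sizeof = 16, alignof = 4
0..2  rss  (2B, 2-aligned)
2..4  cpu  (2B, 2-aligned)
4..20  prio  (16B, 4-aligned)
within Node: depth at 10
4 + 10 = 14

14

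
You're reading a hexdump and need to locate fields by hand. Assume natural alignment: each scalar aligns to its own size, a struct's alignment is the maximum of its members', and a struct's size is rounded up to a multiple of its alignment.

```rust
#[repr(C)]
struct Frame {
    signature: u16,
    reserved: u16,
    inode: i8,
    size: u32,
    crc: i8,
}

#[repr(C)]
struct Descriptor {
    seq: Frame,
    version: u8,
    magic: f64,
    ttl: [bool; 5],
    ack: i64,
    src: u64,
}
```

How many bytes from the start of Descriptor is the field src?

Frame: 0..2  signature  (2B, 2-aligned); 2..4  reserved  (2B, 2-aligned); 4..5  inode  (1B, 1-aligned); 5..8  -- padding (3B); 8..12  size  (4B, 4-aligned); 12..13  crc  (1B, 1-aligned); 13..16  -- tail padding (3B); sizeof = 16, alignof = 4
0..16  seq  (16B, 4-aligned)
16..17  version  (1B, 1-aligned)
17..24  -- padding (7B)
24..32  magic  (8B, 8-aligned)
32..37  ttl  (5B, 1-aligned)
37..40  -- padding (3B)
40..48  ack  (8B, 8-aligned)
48..56  src  (8B, 8-aligned)

48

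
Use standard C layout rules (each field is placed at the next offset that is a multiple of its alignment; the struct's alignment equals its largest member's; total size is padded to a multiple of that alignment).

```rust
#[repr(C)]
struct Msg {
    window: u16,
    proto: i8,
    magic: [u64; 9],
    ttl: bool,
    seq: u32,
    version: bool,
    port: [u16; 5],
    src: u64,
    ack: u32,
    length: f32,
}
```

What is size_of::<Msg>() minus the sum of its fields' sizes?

0..2  window  (2B, 2-aligned)
2..3  proto  (1B, 1-aligned)
3..8  -- padding (5B)
8..80  magic  (72B, 8-aligned)
80..81  ttl  (1B, 1-aligned)
81..84  -- padding (3B)
84..88  seq  (4B, 4-aligned)
88..89  version  (1B, 1-aligned)
89..90  -- padding (1B)
90..100  port  (10B, 2-aligned)
100..104  -- padding (4B)
104..112  src  (8B, 8-aligned)
112..116  ack  (4B, 4-aligned)
116..120  length  (4B, 4-aligned)
sizeof = 120, alignof = 8
data bytes 107, size 120 → padding 13

13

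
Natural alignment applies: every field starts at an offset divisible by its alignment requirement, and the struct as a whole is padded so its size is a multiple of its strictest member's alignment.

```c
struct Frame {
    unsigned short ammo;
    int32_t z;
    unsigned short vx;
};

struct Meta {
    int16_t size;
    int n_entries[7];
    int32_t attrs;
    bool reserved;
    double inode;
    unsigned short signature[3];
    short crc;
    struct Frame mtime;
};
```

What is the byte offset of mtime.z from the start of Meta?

Frame: 0..2  ammo  (2B, 2-aligned); 2..4  -- padding (2B); 4..8  z  (4B, 4-aligned); 8..10  vx  (2B, 2-aligned); 10..12  -- tail padding (2B); sizeof = 12, alignof = 4
0..2  size  (2B, 2-aligned)
2..4  -- padding (2B)
4..32  n_entries  (28B, 4-aligned)
32..36  attrs  (4B, 4-aligned)
36..37  reserved  (1B, 1-aligned)
37..40  -- padding (3B)
40..48  inode  (8B, 8-aligned)
48..54  signature  (6B, 2-aligned)
54..56  crc  (2B, 2-aligned)
56..68  mtime  (12B, 4-aligned)
within Frame: z at 4
56 + 4 = 60

60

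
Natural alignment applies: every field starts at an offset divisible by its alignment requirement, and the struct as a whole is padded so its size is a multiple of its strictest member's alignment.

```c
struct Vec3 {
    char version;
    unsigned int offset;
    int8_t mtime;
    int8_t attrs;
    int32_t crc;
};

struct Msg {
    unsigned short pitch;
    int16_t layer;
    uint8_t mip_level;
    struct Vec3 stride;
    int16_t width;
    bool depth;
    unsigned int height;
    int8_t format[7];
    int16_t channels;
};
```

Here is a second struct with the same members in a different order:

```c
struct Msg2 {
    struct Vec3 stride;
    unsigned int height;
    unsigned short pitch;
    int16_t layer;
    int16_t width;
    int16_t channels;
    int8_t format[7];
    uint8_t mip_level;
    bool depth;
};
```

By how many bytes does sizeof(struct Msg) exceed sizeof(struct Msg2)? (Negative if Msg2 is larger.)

4

Vec3: 0..1  version  (1B, 1-aligned); 1..4  -- padding (3B); 4..8  offset  (4B, 4-aligned); 8..9  mtime  (1B, 1-aligned); 9..10  attrs  (1B, 1-aligned); 10..12  -- padding (2B); 12..16  crc  (4B, 4-aligned); sizeof = 16, alignof = 4
0..2  pitch  (2B, 2-aligned)
2..4  layer  (2B, 2-aligned)
4..5  mip_level  (1B, 1-aligned)
5..8  -- padding (3B)
8..24  stride  (16B, 4-aligned)
24..26  width  (2B, 2-aligned)
26..27  depth  (1B, 1-aligned)
27..28  -- padding (1B)
28..32  height  (4B, 4-aligned)
32..39  format  (7B, 1-aligned)
39..40  -- padding (1B)
40..42  channels  (2B, 2-aligned)
42..44  -- tail padding (2B)
sizeof = 44, alignof = 4
— Msg2 —
0..16  stride  (16B, 4-aligned)
16..20  height  (4B, 4-aligned)
20..22  pitch  (2B, 2-aligned)
22..24  layer  (2B, 2-aligned)
24..26  width  (2B, 2-aligned)
26..28  channels  (2B, 2-aligned)
28..35  format  (7B, 1-aligned)
35..36  mip_level  (1B, 1-aligned)
36..37  depth  (1B, 1-aligned)
37..40  -- tail padding (3B)
sizeof = 40, alignof = 4
44 − 40 = 4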